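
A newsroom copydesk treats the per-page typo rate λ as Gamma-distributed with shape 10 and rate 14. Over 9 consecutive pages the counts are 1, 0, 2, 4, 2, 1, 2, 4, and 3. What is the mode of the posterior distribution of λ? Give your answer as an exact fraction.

Total count: 1 + 0 + 2 + 4 + 2 + 1 + 2 + 4 + 3 = 19.
Total exposure: 9 pages.
Conjugate update: add total count to the shape and total exposure to the rate, giving Gamma(29, 23).
Posterior mode = (α'−1)/β' = 28/23.

28/23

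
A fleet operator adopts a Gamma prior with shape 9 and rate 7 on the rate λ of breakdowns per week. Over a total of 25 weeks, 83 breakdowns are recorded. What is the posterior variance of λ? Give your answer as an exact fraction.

23/256

Total count 83 over total exposure 25 weeks.
Gamma(α, β) with Poisson data over total exposure Σt gives posterior Gamma(α+Σx, β+Σt) = Gamma(92, 32).
Posterior variance = α'/β'² = 92/1024 = 23/256.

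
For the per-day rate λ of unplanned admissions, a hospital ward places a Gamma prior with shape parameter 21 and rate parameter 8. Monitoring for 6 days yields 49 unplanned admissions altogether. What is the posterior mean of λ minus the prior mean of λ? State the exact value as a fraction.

Total count 49 over total exposure 6 days.
The Gamma prior is conjugate for the Poisson rate, so λ | data ~ Gamma(21+49, 8+6) = Gamma(70, 14).
Posterior mean = 70/14 = 5; prior mean = 21/8 = 21/8. Difference = 5 − 21/8 = 19/8.

19/8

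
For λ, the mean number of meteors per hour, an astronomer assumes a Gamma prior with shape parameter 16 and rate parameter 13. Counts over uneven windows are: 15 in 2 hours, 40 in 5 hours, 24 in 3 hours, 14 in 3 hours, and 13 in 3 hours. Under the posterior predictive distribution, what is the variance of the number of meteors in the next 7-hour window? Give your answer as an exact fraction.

Total count: 15 + 40 + 24 + 14 + 13 = 106.
Total exposure: 2 + 5 + 3 + 3 + 3 = 16 hours.
The Gamma prior is conjugate for the Poisson rate, so λ | data ~ Gamma(16+106, 13+16) = Gamma(122, 29).
The posterior predictive for a window of length T is Negative Binomial with variance T·α'·(β'+T)/β'² = 7·122·36/841 = 30744/841.

30744/841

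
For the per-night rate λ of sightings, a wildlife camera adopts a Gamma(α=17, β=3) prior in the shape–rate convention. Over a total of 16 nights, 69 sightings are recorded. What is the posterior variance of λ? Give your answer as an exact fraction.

86/361

Total count 69 over total exposure 16 nights.
The Gamma prior is conjugate for the Poisson rate, so λ | data ~ Gamma(17+69, 3+16) = Gamma(86, 19).
Posterior variance = α'/β'² = 86/361.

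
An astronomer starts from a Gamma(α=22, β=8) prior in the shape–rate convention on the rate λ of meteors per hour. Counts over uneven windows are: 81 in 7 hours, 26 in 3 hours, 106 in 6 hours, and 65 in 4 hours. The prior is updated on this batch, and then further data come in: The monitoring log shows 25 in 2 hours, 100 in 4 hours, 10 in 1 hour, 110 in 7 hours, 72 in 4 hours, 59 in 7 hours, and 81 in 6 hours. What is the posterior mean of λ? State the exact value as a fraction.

Total count: 81 + 26 + 106 + 65 = 278.
Total exposure: 7 + 3 + 6 + 4 = 20 hours.
After the first batch: Gamma(22 + 278, 8 + 20) = Gamma(300, 28).
Total count: 25 + 100 + 10 + 110 + 72 + 59 + 81 = 457.
Total exposure: 2 + 4 + 1 + 7 + 4 + 7 + 6 = 31 hours.
After the second batch: Gamma(300 + 457, 28 + 31) = Gamma(757, 59).
Posterior mean = α'/β' = 757/59.

757/59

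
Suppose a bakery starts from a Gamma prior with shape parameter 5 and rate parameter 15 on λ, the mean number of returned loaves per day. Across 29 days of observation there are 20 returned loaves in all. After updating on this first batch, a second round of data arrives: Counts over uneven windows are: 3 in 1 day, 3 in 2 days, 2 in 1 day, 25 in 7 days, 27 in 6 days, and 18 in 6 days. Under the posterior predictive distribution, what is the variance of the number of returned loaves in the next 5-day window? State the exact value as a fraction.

37080/4489

Total count 20 over total exposure 29 days.
After the first batch: Gamma(5 + 20, 15 + 29) = Gamma(25, 44).
Total count: 3 + 3 + 2 + 25 + 27 + 18 = 78.
Total exposure: 1 + 2 + 1 + 7 + 6 + 6 = 23 days.
After the second batch: Gamma(25 + 78, 44 + 23) = Gamma(103, 67).
The posterior predictive for a window of length T is Negative Binomial with variance T·α'·(β'+T)/β'² = 5·103·72/4489 = 37080/4489.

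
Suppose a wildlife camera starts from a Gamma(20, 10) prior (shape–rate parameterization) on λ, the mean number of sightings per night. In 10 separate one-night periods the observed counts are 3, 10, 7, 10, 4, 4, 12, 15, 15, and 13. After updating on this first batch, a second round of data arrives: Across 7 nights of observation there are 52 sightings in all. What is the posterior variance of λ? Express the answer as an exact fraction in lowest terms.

55/243

Total count: 3 + 10 + 7 + 10 + 4 + 4 + 12 + 15 + 15 + 13 = 93.
Total exposure: 10 nights.
After the first batch: Gamma(20 + 93, 10 + 10) = Gamma(113, 20).
Total count 52 over total exposure 7 nights.
After the second batch: Gamma(113 + 52, 20 + 7) = Gamma(165, 27).
Posterior variance = α'/β'² = 165/729 = 55/243.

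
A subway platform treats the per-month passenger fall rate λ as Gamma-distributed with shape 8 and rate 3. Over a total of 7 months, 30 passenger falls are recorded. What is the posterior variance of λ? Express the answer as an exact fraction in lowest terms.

Total count 30 over total exposure 7 months.
By Gamma–Poisson conjugacy, the posterior is Gamma(α + Σx, β + Σt) = Gamma(8 + 30, 3 + 7) = Gamma(38, 10).
Posterior variance = α'/β'² = 38/100 = 19/50.

19/50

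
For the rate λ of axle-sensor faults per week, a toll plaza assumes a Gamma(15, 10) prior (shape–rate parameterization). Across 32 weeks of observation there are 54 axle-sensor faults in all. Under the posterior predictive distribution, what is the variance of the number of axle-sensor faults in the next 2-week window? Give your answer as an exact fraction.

Total count 54 over total exposure 32 weeks.
The Gamma prior is conjugate for the Poisson rate, so λ | data ~ Gamma(15+54, 10+32) = Gamma(69, 42).
The posterior predictive for a window of length T is Negative Binomial with variance T·α'·(β'+T)/β'² = 2·69·44/1764 = 506/147.

506/147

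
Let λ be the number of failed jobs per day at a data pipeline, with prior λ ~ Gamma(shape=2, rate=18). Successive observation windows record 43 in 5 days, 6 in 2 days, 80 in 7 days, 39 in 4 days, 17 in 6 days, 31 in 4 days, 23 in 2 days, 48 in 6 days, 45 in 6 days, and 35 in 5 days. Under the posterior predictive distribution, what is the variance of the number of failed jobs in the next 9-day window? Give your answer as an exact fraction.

Total count: 43 + 6 + 80 + 39 + 17 + 31 + 23 + 48 + 45 + 35 = 367.
Total exposure: 5 + 2 + 7 + 4 + 6 + 4 + 2 + 6 + 6 + 5 = 47 days.
By Gamma–Poisson conjugacy, the posterior is Gamma(α + Σx, β + Σt) = Gamma(2 + 367, 18 + 47) = Gamma(369, 65).
The posterior predictive for a window of length T is Negative Binomial with variance T·α'·(β'+T)/β'² = 9·369·74/4225 = 245754/4225.

245754/4225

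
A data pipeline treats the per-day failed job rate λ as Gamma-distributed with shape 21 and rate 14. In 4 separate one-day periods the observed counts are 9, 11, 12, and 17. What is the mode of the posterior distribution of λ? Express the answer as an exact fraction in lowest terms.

Total count: 9 + 11 + 12 + 17 = 49.
Total exposure: 4 days.
Conjugate update: add total count to the shape and total exposure to the rate, giving Gamma(70, 18).
Posterior mode = (α'−1)/β' = 69/18 = 23/6.

23/6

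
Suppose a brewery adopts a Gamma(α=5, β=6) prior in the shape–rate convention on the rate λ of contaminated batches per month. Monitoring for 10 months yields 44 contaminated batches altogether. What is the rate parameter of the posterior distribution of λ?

Total count 44 over total exposure 10 months.
Gamma(α, β) with Poisson data over total exposure Σt gives posterior Gamma(α+Σx, β+Σt) = Gamma(49, 16).

16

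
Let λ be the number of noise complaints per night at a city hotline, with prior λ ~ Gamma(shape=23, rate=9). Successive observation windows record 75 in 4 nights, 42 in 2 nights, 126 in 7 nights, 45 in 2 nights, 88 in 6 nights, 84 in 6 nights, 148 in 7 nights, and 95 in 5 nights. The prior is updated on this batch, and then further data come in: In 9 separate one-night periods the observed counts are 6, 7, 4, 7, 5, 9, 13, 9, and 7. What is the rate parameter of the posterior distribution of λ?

Total count: 75 + 42 + 126 + 45 + 88 + 84 + 148 + 95 = 703.
Total exposure: 4 + 2 + 7 + 2 + 6 + 6 + 7 + 5 = 39 nights.
After the first batch: Gamma(23 + 703, 9 + 39) = Gamma(726, 48).
Total count: 6 + 7 + 4 + 7 + 5 + 9 + 13 + 9 + 7 = 67.
Total exposure: 9 nights.
After the second batch: Gamma(726 + 67, 48 + 9) = Gamma(793, 57).

57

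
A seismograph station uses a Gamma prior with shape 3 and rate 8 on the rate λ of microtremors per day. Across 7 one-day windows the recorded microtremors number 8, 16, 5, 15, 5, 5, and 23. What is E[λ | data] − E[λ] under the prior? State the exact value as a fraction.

Total count: 8 + 16 + 5 + 15 + 5 + 5 + 23 = 77.
Total exposure: 7 days.
The Gamma prior is conjugate for the Poisson rate, so λ | data ~ Gamma(3+77, 8+7) = Gamma(80, 15).
Posterior mean = 80/15 = 16/3; prior mean = 3/8 = 3/8. Difference = 16/3 − 3/8 = 119/24.

119/24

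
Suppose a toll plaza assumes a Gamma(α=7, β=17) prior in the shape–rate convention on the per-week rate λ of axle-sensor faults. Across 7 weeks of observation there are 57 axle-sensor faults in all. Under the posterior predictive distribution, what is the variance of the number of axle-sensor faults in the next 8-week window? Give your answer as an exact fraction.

Total count 57 over total exposure 7 weeks.
By Gamma–Poisson conjugacy, the posterior is Gamma(α + Σx, β + Σt) = Gamma(7 + 57, 17 + 7) = Gamma(64, 24).
The posterior predictive for a window of length T is Negative Binomial with variance T·α'·(β'+T)/β'² = 8·64·32/576 = 256/9.

256/9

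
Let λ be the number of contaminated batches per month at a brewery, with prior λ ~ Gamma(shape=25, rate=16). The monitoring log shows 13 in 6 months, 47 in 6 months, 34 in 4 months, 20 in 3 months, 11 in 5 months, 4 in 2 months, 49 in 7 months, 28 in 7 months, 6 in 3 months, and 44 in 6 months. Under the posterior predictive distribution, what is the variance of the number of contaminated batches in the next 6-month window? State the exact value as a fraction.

119706/4225

Total count: 13 + 47 + 34 + 20 + 11 + 4 + 49 + 28 + 6 + 44 = 256.
Total exposure: 6 + 6 + 4 + 3 + 5 + 2 + 7 + 7 + 3 + 6 = 49 months.
The Gamma prior is conjugate for the Poisson rate, so λ | data ~ Gamma(25+256, 16+49) = Gamma(281, 65).
The posterior predictive for a window of length T is Negative Binomial with variance T·α'·(β'+T)/β'² = 6·281·71/4225 = 119706/4225.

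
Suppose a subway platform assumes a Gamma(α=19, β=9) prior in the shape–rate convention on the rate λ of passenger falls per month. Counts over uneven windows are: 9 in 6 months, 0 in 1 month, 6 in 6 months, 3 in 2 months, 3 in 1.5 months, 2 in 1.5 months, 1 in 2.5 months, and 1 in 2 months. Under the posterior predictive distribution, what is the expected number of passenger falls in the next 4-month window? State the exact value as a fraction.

Total count: 9 + 0 + 6 + 3 + 3 + 2 + 1 + 1 = 25.
Total exposure: 6 + 1 + 6 + 2 + 1.5 + 1.5 + 2.5 + 2 = 22.5 months.
By Gamma–Poisson conjugacy, the posterior is Gamma(α + Σx, β + Σt) = Gamma(19 + 25, 9 + 22.5) = Gamma(44, 63/2).
Predictive mean over a 4-month window = T·E[λ|data] = 4·44/(63/2) = 352/63.

352/63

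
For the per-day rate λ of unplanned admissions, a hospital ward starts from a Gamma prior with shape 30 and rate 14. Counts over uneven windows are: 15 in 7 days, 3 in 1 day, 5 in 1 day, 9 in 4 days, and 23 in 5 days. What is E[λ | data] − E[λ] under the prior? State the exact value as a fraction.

Total count: 15 + 3 + 5 + 9 + 23 = 55.
Total exposure: 7 + 1 + 1 + 4 + 5 = 18 days.
Posterior: α' = 30 + 55 = 85, β' = 14 + 18 = 32.
Posterior mean = 85/32 = 85/32; prior mean = 30/14 = 15/7. Difference = 85/32 − 15/7 = 115/224.

115/224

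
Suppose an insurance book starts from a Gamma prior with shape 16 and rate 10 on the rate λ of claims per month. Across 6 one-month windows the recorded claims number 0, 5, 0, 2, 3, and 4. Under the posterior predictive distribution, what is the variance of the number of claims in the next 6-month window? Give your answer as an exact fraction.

495/32

Total count: 0 + 5 + 0 + 2 + 3 + 4 = 14.
Total exposure: 6 months.
By Gamma–Poisson conjugacy, the posterior is Gamma(α + Σx, β + Σt) = Gamma(16 + 14, 10 + 6) = Gamma(30, 16).
The posterior predictive for a window of length T is Negative Binomial with variance T·α'·(β'+T)/β'² = 6·30·22/256 = 495/32.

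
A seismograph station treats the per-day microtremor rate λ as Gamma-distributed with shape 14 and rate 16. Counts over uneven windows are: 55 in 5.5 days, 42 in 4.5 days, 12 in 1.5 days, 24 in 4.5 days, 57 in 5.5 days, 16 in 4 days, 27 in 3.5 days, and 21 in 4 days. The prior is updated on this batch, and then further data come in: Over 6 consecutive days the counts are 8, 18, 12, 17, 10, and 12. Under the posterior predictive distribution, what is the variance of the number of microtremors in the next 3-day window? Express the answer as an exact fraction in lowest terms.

12006/605

Total count: 55 + 42 + 12 + 24 + 57 + 16 + 27 + 21 = 254.
Total exposure: 5.5 + 4.5 + 1.5 + 4.5 + 5.5 + 4 + 3.5 + 4 = 33 days.
After the first batch: Gamma(14 + 254, 16 + 33) = Gamma(268, 49).
Total count: 8 + 18 + 12 + 17 + 10 + 12 = 77.
Total exposure: 6 days.
After the second batch: Gamma(268 + 77, 49 + 6) = Gamma(345, 55).
The posterior predictive for a window of length T is Negative Binomial with variance T·α'·(β'+T)/β'² = 3·345·58/3025 = 12006/605.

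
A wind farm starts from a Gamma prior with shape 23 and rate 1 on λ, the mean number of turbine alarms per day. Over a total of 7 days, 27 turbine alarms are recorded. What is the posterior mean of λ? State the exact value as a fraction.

25/4

Total count 27 over total exposure 7 days.
By Gamma–Poisson conjugacy, the posterior is Gamma(α + Σx, β + Σt) = Gamma(23 + 27, 1 + 7) = Gamma(50, 8).
Posterior mean = α'/β' = 50/8 = 25/4.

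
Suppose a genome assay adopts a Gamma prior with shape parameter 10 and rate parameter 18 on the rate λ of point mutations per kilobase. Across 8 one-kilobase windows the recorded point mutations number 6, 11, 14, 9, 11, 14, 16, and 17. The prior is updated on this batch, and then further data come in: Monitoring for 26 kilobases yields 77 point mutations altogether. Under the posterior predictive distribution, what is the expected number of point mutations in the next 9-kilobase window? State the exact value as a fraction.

Total count: 6 + 11 + 14 + 9 + 11 + 14 + 16 + 17 = 98.
Total exposure: 8 kilobases.
After the first batch: Gamma(10 + 98, 18 + 8) = Gamma(108, 26).
Total count 77 over total exposure 26 kilobases.
After the second batch: Gamma(108 + 77, 26 + 26) = Gamma(185, 52).
Predictive mean over a 9-kilobase window = T·E[λ|data] = 9·185/52 = 1665/52.

1665/52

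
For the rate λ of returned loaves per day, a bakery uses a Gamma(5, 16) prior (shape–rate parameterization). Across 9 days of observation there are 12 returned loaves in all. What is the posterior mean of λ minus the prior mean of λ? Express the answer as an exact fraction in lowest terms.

Total count 12 over total exposure 9 days.
The Gamma prior is conjugate for the Poisson rate, so λ | data ~ Gamma(5+12, 16+9) = Gamma(17, 25).
Posterior mean = 17/25 = 17/25; prior mean = 5/16 = 5/16. Difference = 17/25 − 5/16 = 147/400.

147/400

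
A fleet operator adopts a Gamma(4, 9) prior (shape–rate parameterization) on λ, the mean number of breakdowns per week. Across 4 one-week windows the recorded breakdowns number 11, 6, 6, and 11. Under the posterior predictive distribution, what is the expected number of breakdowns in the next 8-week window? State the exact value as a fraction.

Total count: 11 + 6 + 6 + 11 = 34.
Total exposure: 4 weeks.
By Gamma–Poisson conjugacy, the posterior is Gamma(α + Σx, β + Σt) = Gamma(4 + 34, 9 + 4) = Gamma(38, 13).
Predictive mean over an 8-week window = T·E[λ|data] = 8·38/13 = 304/13.

304/13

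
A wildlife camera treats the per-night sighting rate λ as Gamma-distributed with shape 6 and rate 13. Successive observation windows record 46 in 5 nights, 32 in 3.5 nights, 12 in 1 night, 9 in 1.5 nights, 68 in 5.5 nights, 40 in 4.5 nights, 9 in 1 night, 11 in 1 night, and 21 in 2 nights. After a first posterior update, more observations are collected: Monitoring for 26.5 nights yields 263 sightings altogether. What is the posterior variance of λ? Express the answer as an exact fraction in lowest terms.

2068/16641

Total count: 46 + 32 + 12 + 9 + 68 + 40 + 9 + 11 + 21 = 248.
Total exposure: 5 + 3.5 + 1 + 1.5 + 5.5 + 4.5 + 1 + 1 + 2 = 25 nights.
After the first batch: Gamma(6 + 248, 13 + 25) = Gamma(254, 38).
Total count 263 over total exposure 26.5 nights.
After the second batch: Gamma(254 + 263, 38 + 26.5) = Gamma(517, 129/2).
Posterior variance = α'/β'² = 517/(16641/4) = 2068/16641.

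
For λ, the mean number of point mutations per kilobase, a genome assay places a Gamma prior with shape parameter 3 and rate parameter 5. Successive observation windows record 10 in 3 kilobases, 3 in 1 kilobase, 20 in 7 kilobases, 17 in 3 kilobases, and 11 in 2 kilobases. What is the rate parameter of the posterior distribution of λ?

Total count: 10 + 3 + 20 + 17 + 11 = 61.
Total exposure: 3 + 1 + 7 + 3 + 2 = 16 kilobases.
Posterior: α' = 3 + 61 = 64, β' = 5 + 16 = 21.

21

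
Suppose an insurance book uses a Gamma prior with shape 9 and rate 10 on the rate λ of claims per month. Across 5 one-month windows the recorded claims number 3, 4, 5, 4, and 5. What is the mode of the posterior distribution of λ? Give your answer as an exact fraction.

29/15

Total count: 3 + 4 + 5 + 4 + 5 = 21.
Total exposure: 5 months.
Conjugate update: add total count to the shape and total exposure to the rate, giving Gamma(30, 15).
Posterior mode = (α'−1)/β' = 29/15.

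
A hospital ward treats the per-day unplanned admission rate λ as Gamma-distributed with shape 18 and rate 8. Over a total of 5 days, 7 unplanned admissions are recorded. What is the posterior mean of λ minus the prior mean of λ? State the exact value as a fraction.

Total count 7 over total exposure 5 days.
Gamma(α, β) with Poisson data over total exposure Σt gives posterior Gamma(α+Σx, β+Σt) = Gamma(25, 13).
Posterior mean = 25/13 = 25/13; prior mean = 18/8 = 9/4. Difference = 25/13 − 9/4 = -17/52.

-17/52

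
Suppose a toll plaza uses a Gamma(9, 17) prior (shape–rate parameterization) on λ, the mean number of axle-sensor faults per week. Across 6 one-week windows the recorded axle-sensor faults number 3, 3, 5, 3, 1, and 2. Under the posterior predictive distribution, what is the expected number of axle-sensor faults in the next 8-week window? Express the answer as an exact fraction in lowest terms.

Total count: 3 + 3 + 5 + 3 + 1 + 2 = 17.
Total exposure: 6 weeks.
The Gamma prior is conjugate for the Poisson rate, so λ | data ~ Gamma(9+17, 17+6) = Gamma(26, 23).
Predictive mean over an 8-week window = T·E[λ|data] = 8·26/23 = 208/23.

208/23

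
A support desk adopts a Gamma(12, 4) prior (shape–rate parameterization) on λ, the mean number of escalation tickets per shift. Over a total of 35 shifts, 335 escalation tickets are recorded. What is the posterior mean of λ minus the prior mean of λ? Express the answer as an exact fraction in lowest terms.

230/39

Total count 335 over total exposure 35 shifts.
Conjugate update: add total count to the shape and total exposure to the rate, giving Gamma(347, 39).
Posterior mean = 347/39 = 347/39; prior mean = 12/4 = 3. Difference = 347/39 − 3 = 230/39.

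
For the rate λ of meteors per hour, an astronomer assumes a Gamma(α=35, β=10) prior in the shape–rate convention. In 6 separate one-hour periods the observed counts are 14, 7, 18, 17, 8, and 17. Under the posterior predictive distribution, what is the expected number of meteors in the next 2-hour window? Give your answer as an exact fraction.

Total count: 14 + 7 + 18 + 17 + 8 + 17 = 81.
Total exposure: 6 hours.
The Gamma prior is conjugate for the Poisson rate, so λ | data ~ Gamma(35+81, 10+6) = Gamma(116, 16).
Predictive mean over a 2-hour window = T·E[λ|data] = 2·116/16 = 29/2.

29/2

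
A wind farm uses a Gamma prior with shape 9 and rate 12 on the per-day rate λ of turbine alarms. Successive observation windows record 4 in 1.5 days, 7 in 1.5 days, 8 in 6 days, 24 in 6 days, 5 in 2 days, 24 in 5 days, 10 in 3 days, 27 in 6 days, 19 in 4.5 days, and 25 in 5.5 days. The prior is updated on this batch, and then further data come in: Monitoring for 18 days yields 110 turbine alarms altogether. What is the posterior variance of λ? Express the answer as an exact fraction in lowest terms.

Total count: 4 + 7 + 8 + 24 + 5 + 24 + 10 + 27 + 19 + 25 = 153.
Total exposure: 1.5 + 1.5 + 6 + 6 + 2 + 5 + 3 + 6 + 4.5 + 5.5 = 41 days.
After the first batch: Gamma(9 + 153, 12 + 41) = Gamma(162, 53).
Total count 110 over total exposure 18 days.
After the second batch: Gamma(162 + 110, 53 + 18) = Gamma(272, 71).
Posterior variance = α'/β'² = 272/5041.

272/5041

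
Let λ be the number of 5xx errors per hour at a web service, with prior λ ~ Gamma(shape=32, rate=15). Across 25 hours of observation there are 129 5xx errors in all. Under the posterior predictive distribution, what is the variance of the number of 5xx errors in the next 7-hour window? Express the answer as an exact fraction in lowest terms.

52969/1600

Total count 129 over total exposure 25 hours.
By Gamma–Poisson conjugacy, the posterior is Gamma(α + Σx, β + Σt) = Gamma(32 + 129, 15 + 25) = Gamma(161, 40).
The posterior predictive for a window of length T is Negative Binomial with variance T·α'·(β'+T)/β'² = 7·161·47/1600 = 52969/1600.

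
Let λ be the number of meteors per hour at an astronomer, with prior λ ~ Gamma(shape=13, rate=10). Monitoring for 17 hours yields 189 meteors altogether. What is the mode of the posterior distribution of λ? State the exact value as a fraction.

67/9

Total count 189 over total exposure 17 hours.
Conjugate update: add total count to the shape and total exposure to the rate, giving Gamma(202, 27).
Posterior mode = (α'−1)/β' = 201/27 = 67/9.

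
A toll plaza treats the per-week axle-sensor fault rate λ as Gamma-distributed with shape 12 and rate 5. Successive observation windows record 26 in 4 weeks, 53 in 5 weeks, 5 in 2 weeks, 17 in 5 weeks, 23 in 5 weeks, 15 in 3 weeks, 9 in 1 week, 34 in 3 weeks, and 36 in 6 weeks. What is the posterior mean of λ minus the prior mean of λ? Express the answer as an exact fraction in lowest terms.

682/195

Total count: 26 + 53 + 5 + 17 + 23 + 15 + 9 + 34 + 36 = 218.
Total exposure: 4 + 5 + 2 + 5 + 5 + 3 + 1 + 3 + 6 = 34 weeks.
Gamma(α, β) with Poisson data over total exposure Σt gives posterior Gamma(α+Σx, β+Σt) = Gamma(230, 39).
Posterior mean = 230/39 = 230/39; prior mean = 12/5 = 12/5. Difference = 230/39 − 12/5 = 682/195.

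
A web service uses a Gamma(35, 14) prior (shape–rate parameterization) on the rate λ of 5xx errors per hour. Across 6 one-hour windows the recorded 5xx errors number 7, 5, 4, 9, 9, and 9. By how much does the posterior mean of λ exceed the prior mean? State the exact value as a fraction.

Total count: 7 + 5 + 4 + 9 + 9 + 9 = 43.
Total exposure: 6 hours.
Conjugate update: add total count to the shape and total exposure to the rate, giving Gamma(78, 20).
Posterior mean = 78/20 = 39/10; prior mean = 35/14 = 5/2. Difference = 39/10 − 5/2 = 7/5.

7/5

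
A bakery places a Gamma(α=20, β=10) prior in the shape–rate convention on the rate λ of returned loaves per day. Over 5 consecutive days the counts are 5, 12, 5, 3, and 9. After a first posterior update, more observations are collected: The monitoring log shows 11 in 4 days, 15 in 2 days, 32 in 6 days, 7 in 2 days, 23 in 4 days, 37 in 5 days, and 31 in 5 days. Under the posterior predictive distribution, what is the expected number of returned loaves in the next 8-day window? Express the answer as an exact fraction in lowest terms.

1680/43

Total count: 5 + 12 + 5 + 3 + 9 = 34.
Total exposure: 5 days.
After the first batch: Gamma(20 + 34, 10 + 5) = Gamma(54, 15).
Total count: 11 + 15 + 32 + 7 + 23 + 37 + 31 = 156.
Total exposure: 4 + 2 + 6 + 2 + 4 + 5 + 5 = 28 days.
After the second batch: Gamma(54 + 156, 15 + 28) = Gamma(210, 43).
Predictive mean over an 8-day window = T·E[λ|data] = 8·210/43 = 1680/43.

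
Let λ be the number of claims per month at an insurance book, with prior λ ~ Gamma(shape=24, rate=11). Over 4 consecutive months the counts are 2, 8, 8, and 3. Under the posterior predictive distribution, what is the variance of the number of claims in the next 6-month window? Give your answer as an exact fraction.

126/5

Total count: 2 + 8 + 8 + 3 = 21.
Total exposure: 4 months.
Conjugate update: add total count to the shape and total exposure to the rate, giving Gamma(45, 15).
The posterior predictive for a window of length T is Negative Binomial with variance T·α'·(β'+T)/β'² = 6·45·21/225 = 126/5.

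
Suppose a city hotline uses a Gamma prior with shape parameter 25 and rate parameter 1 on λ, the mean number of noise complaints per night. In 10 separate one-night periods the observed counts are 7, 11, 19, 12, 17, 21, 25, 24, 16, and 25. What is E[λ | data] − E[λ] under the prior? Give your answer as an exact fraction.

Total count: 7 + 11 + 19 + 12 + 17 + 21 + 25 + 24 + 16 + 25 = 177.
Total exposure: 10 nights.
Gamma(α, β) with Poisson data over total exposure Σt gives posterior Gamma(α+Σx, β+Σt) = Gamma(202, 11).
Posterior mean = 202/11 = 202/11; prior mean = 25/1 = 25. Difference = 202/11 − 25 = -73/11.

-73/11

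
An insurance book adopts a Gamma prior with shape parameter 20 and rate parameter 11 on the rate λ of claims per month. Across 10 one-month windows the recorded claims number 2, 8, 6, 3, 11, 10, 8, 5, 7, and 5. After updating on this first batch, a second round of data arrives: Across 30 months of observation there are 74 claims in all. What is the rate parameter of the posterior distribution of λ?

Total count: 2 + 8 + 6 + 3 + 11 + 10 + 8 + 5 + 7 + 5 = 65.
Total exposure: 10 months.
After the first batch: Gamma(20 + 65, 11 + 10) = Gamma(85, 21).
Total count 74 over total exposure 30 months.
After the second batch: Gamma(85 + 74, 21 + 30) = Gamma(159, 51).

51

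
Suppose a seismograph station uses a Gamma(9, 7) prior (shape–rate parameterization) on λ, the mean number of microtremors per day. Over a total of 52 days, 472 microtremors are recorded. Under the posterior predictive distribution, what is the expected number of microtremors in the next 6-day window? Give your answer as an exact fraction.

2886/59

Total count 472 over total exposure 52 days.
The Gamma prior is conjugate for the Poisson rate, so λ | data ~ Gamma(9+472, 7+52) = Gamma(481, 59).
Predictive mean over a 6-day window = T·E[λ|data] = 6·481/59 = 2886/59.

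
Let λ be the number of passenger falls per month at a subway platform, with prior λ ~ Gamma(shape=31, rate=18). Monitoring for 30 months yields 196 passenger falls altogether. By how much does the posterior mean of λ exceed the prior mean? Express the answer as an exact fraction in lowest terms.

Total count 196 over total exposure 30 months.
By Gamma–Poisson conjugacy, the posterior is Gamma(α + Σx, β + Σt) = Gamma(31 + 196, 18 + 30) = Gamma(227, 48).
Posterior mean = 227/48 = 227/48; prior mean = 31/18 = 31/18. Difference = 227/48 − 31/18 = 433/144.

433/144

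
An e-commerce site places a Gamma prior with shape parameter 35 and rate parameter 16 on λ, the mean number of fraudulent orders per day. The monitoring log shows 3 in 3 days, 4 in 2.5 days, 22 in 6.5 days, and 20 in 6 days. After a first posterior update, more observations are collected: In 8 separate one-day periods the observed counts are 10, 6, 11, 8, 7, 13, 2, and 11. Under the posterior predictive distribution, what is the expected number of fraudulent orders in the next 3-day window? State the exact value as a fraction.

Total count: 3 + 4 + 22 + 20 = 49.
Total exposure: 3 + 2.5 + 6.5 + 6 = 18 days.
After the first batch: Gamma(35 + 49, 16 + 18) = Gamma(84, 34).
Total count: 10 + 6 + 11 + 8 + 7 + 13 + 2 + 11 = 68.
Total exposure: 8 days.
After the second batch: Gamma(84 + 68, 34 + 8) = Gamma(152, 42).
Predictive mean over a 3-day window = T·E[λ|data] = 3·152/42 = 76/7.

76/7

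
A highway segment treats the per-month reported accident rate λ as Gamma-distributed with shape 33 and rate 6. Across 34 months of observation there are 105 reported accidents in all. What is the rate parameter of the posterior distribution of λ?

Total count 105 over total exposure 34 months.
By Gamma–Poisson conjugacy, the posterior is Gamma(α + Σx, β + Σt) = Gamma(33 + 105, 6 + 34) = Gamma(138, 40).

40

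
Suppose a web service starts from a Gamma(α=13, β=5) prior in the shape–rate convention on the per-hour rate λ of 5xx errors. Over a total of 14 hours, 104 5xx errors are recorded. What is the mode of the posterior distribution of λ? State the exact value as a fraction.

Total count 104 over total exposure 14 hours.
The Gamma prior is conjugate for the Poisson rate, so λ | data ~ Gamma(13+104, 5+14) = Gamma(117, 19).
Posterior mode = (α'−1)/β' = 116/19.

116/19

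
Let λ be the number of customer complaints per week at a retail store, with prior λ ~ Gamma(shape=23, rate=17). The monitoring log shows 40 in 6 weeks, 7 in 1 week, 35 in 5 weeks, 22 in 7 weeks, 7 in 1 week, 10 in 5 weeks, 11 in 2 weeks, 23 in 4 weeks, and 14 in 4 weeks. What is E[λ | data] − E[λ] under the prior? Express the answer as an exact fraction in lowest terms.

Total count: 40 + 7 + 35 + 22 + 7 + 10 + 11 + 23 + 14 = 169.
Total exposure: 6 + 1 + 5 + 7 + 1 + 5 + 2 + 4 + 4 = 35 weeks.
The Gamma prior is conjugate for the Poisson rate, so λ | data ~ Gamma(23+169, 17+35) = Gamma(192, 52).
Posterior mean = 192/52 = 48/13; prior mean = 23/17 = 23/17. Difference = 48/13 − 23/17 = 517/221.

517/221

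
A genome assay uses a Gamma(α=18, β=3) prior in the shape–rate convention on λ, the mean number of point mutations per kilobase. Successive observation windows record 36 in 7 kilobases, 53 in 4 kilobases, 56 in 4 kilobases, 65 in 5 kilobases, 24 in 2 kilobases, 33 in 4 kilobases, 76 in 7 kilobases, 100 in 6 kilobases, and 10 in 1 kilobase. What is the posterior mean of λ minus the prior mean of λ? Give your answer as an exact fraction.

Total count: 36 + 53 + 56 + 65 + 24 + 33 + 76 + 100 + 10 = 453.
Total exposure: 7 + 4 + 4 + 5 + 2 + 4 + 7 + 6 + 1 = 40 kilobases.
The Gamma prior is conjugate for the Poisson rate, so λ | data ~ Gamma(18+453, 3+40) = Gamma(471, 43).
Posterior mean = 471/43 = 471/43; prior mean = 18/3 = 6. Difference = 471/43 − 6 = 213/43.

213/43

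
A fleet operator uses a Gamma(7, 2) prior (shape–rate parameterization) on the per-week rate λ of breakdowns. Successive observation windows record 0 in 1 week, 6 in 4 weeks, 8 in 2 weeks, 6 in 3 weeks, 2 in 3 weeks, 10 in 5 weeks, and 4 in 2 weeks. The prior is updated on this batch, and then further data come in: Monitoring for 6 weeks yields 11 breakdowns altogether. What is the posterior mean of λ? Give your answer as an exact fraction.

Total count: 0 + 6 + 8 + 6 + 2 + 10 + 4 = 36.
Total exposure: 1 + 4 + 2 + 3 + 3 + 5 + 2 = 20 weeks.
After the first batch: Gamma(7 + 36, 2 + 20) = Gamma(43, 22).
Total count 11 over total exposure 6 weeks.
After the second batch: Gamma(43 + 11, 22 + 6) = Gamma(54, 28).
Posterior mean = α'/β' = 54/28 = 27/14.

27/14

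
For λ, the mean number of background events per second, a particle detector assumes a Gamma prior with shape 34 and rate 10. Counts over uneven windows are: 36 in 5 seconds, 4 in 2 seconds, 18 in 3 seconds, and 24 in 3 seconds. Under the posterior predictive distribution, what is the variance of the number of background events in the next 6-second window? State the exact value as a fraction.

Total count: 36 + 4 + 18 + 24 = 82.
Total exposure: 5 + 2 + 3 + 3 = 13 seconds.
By Gamma–Poisson conjugacy, the posterior is Gamma(α + Σx, β + Σt) = Gamma(34 + 82, 10 + 13) = Gamma(116, 23).
The posterior predictive for a window of length T is Negative Binomial with variance T·α'·(β'+T)/β'² = 6·116·29/529 = 20184/529.

20184/529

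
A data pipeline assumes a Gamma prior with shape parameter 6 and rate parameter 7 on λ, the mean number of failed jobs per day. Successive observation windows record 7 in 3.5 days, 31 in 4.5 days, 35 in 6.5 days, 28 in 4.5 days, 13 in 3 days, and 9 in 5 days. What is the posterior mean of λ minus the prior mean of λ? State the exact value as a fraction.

Total count: 7 + 31 + 35 + 28 + 13 + 9 = 123.
Total exposure: 3.5 + 4.5 + 6.5 + 4.5 + 3 + 5 = 27 days.
By Gamma–Poisson conjugacy, the posterior is Gamma(α + Σx, β + Σt) = Gamma(6 + 123, 7 + 27) = Gamma(129, 34).
Posterior mean = 129/34 = 129/34; prior mean = 6/7 = 6/7. Difference = 129/34 − 6/7 = 699/238.

699/238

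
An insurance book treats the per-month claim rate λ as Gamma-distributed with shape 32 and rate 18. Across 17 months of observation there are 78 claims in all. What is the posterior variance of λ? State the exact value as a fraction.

Total count 78 over total exposure 17 months.
By Gamma–Poisson conjugacy, the posterior is Gamma(α + Σx, β + Σt) = Gamma(32 + 78, 18 + 17) = Gamma(110, 35).
Posterior variance = α'/β'² = 110/1225 = 22/245.

22/245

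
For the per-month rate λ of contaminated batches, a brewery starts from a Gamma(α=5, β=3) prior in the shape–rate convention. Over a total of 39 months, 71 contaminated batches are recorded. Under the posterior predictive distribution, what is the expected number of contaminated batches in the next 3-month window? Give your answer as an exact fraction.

38/7

Total count 71 over total exposure 39 months.
By Gamma–Poisson conjugacy, the posterior is Gamma(α + Σx, β + Σt) = Gamma(5 + 71, 3 + 39) = Gamma(76, 42).
Predictive mean over a 3-month window = T·E[λ|data] = 3·76/42 = 38/7.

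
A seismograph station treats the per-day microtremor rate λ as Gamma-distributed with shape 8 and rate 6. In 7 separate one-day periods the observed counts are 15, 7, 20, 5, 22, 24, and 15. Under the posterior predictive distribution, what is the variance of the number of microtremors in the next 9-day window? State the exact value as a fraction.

Total count: 15 + 7 + 20 + 5 + 22 + 24 + 15 = 108.
Total exposure: 7 days.
Posterior: α' = 8 + 108 = 116, β' = 6 + 7 = 13.
The posterior predictive for a window of length T is Negative Binomial with variance T·α'·(β'+T)/β'² = 9·116·22/169 = 22968/169.

22968/169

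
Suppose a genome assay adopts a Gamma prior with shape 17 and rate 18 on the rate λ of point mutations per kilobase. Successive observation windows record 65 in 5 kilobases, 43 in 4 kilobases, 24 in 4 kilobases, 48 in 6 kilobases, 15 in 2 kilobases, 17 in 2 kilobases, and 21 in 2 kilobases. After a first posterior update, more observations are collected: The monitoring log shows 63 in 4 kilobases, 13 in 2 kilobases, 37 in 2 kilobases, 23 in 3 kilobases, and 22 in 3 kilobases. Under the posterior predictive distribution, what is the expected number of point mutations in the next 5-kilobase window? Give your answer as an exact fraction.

680/19

Total count: 65 + 43 + 24 + 48 + 15 + 17 + 21 = 233.
Total exposure: 5 + 4 + 4 + 6 + 2 + 2 + 2 = 25 kilobases.
After the first batch: Gamma(17 + 233, 18 + 25) = Gamma(250, 43).
Total count: 63 + 13 + 37 + 23 + 22 = 158.
Total exposure: 4 + 2 + 2 + 3 + 3 = 14 kilobases.
After the second batch: Gamma(250 + 158, 43 + 14) = Gamma(408, 57).
Predictive mean over a 5-kilobase window = T·E[λ|data] = 5·408/57 = 680/19.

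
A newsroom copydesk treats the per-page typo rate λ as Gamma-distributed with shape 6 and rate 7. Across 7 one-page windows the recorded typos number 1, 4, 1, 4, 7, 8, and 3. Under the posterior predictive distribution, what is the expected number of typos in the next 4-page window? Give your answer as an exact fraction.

68/7

Total count: 1 + 4 + 1 + 4 + 7 + 8 + 3 = 28.
Total exposure: 7 pages.
Conjugate update: add total count to the shape and total exposure to the rate, giving Gamma(34, 14).
Predictive mean over a 4-page window = T·E[λ|data] = 4·34/14 = 68/7.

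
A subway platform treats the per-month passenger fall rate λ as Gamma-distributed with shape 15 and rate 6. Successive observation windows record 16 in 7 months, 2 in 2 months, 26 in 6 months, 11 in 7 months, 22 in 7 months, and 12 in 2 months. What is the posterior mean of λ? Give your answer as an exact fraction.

104/37

Total count: 16 + 2 + 26 + 11 + 22 + 12 = 89.
Total exposure: 7 + 2 + 6 + 7 + 7 + 2 = 31 months.
The Gamma prior is conjugate for the Poisson rate, so λ | data ~ Gamma(15+89, 6+31) = Gamma(104, 37).
Posterior mean = α'/β' = 104/37.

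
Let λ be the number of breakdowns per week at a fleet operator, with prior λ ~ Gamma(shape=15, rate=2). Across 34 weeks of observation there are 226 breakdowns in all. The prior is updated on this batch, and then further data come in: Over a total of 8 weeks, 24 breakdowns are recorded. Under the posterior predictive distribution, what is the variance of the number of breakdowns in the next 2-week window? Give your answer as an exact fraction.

Total count 226 over total exposure 34 weeks.
After the first batch: Gamma(15 + 226, 2 + 34) = Gamma(241, 36).
Total count 24 over total exposure 8 weeks.
After the second batch: Gamma(241 + 24, 36 + 8) = Gamma(265, 44).
The posterior predictive for a window of length T is Negative Binomial with variance T·α'·(β'+T)/β'² = 2·265·46/1936 = 6095/484.

6095/484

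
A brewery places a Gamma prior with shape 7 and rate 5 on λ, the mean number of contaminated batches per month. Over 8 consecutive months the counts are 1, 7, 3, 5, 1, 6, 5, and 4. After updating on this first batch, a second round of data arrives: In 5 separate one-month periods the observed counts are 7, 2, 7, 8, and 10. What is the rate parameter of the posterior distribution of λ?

Total count: 1 + 7 + 3 + 5 + 1 + 6 + 5 + 4 = 32.
Total exposure: 8 months.
After the first batch: Gamma(7 + 32, 5 + 8) = Gamma(39, 13).
Total count: 7 + 2 + 7 + 8 + 10 = 34.
Total exposure: 5 months.
After the second batch: Gamma(39 + 34, 13 + 5) = Gamma(73, 18).

18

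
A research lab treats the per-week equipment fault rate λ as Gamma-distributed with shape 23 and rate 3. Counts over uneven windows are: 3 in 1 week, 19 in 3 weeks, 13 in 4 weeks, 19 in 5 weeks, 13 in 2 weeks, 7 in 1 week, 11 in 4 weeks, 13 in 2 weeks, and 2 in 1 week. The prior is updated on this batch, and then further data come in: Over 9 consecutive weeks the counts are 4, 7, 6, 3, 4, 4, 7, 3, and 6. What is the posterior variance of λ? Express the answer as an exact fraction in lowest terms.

Total count: 3 + 19 + 13 + 19 + 13 + 7 + 11 + 13 + 2 = 100.
Total exposure: 1 + 3 + 4 + 5 + 2 + 1 + 4 + 2 + 1 = 23 weeks.
After the first batch: Gamma(23 + 100, 3 + 23) = Gamma(123, 26).
Total count: 4 + 7 + 6 + 3 + 4 + 4 + 7 + 3 + 6 = 44.
Total exposure: 9 weeks.
After the second batch: Gamma(123 + 44, 26 + 9) = Gamma(167, 35).
Posterior variance = α'/β'² = 167/1225.

167/1225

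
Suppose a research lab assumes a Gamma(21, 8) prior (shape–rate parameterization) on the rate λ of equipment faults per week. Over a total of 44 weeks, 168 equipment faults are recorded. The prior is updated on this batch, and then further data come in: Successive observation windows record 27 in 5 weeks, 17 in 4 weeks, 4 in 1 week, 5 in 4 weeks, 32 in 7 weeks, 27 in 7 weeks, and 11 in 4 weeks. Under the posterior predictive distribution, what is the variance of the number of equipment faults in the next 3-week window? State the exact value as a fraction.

Total count 168 over total exposure 44 weeks.
After the first batch: Gamma(21 + 168, 8 + 44) = Gamma(189, 52).
Total count: 27 + 17 + 4 + 5 + 32 + 27 + 11 = 123.
Total exposure: 5 + 4 + 1 + 4 + 7 + 7 + 4 = 32 weeks.
After the second batch: Gamma(189 + 123, 52 + 32) = Gamma(312, 84).
The posterior predictive for a window of length T is Negative Binomial with variance T·α'·(β'+T)/β'² = 3·312·87/7056 = 1131/98.

1131/98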